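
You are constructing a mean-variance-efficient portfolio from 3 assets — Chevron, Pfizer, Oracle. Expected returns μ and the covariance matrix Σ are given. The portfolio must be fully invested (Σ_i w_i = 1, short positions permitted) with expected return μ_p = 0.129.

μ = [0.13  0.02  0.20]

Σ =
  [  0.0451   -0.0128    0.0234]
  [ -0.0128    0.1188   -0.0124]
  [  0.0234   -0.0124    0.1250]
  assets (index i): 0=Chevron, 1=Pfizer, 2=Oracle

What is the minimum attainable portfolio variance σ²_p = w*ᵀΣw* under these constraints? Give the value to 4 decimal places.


p=Σ⁻¹μ = [2.4157  0.5542  1.2028]
q=Σ⁻¹𝟙 = [22.8919  11.3896  4.8445]
a=μᵀp=0.565677  b=𝟙ᵀp=4.172641  c=𝟙ᵀq=39.126053  D=ac−b²=4.721785
λ₁=(c·0.129−b)/D = (39.126053·0.129−4.172641)/4.721785 = 0.185231
λ₂=(a−b·0.129)/D = (0.565677−4.172641·0.129)/4.721785 = 0.005804
w* = 0.185231·p + 0.005804·q:
  w_0 = 0.185231·2.4157 + 0.005804·22.8919 = 0.5803  (Chevron)
  w_1 = 0.185231·0.5542 + 0.005804·11.3896 = 0.1688  (Pfizer)
  w_2 = 0.185231·1.2028 + 0.005804·4.8445 = 0.2509  (Oracle)
Σw_i=1.0000  μᵀw=0.1290
σ²=wᵀΣw=λ₁·μ_p+λ₂ = 0.185231·0.129 + 0.005804 = 0.029699 ≈ 0.0297

0.0297


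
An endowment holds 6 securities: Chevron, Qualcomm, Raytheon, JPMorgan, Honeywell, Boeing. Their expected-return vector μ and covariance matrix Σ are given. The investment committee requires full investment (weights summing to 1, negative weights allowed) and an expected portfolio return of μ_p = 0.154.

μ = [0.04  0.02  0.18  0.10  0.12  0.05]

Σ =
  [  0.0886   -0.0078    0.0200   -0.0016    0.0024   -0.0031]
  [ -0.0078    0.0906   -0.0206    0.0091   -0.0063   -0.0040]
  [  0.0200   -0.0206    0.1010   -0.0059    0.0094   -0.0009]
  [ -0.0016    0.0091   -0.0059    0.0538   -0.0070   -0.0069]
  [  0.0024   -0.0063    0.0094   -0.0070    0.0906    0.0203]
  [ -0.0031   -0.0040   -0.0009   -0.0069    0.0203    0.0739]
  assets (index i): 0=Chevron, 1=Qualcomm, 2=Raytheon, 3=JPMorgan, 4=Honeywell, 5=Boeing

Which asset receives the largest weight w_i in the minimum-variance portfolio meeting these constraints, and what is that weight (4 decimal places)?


p=Σ⁻¹μ = [0.1004  0.5490  1.8975  2.2111  1.1970  0.6113]
q=Σ⁻¹𝟙 = [10.6188  13.6379  11.0906  20.8157  8.9501  14.3355]
a=μᵀp=0.751855  b=𝟙ᵀp=6.566177  c=𝟙ᵀq=79.448685  D=ac−b²=16.619178
λ₁=(c·0.154−b)/D = (79.448685·0.154−6.566177)/16.619178 = 0.341107
λ₂=(a−b·0.154)/D = (0.751855−6.566177·0.154)/16.619178 = -0.015605
w* = 0.341107·p + -0.015605·q:
  w_0 = 0.341107·0.1004 + -0.015605·10.6188 = -0.1315  (Chevron)
  w_1 = 0.341107·0.5490 + -0.015605·13.6379 = -0.0256  (Qualcomm)
  w_2 = 0.341107·1.8975 + -0.015605·11.0906 = 0.4742  (Raytheon)
  w_3 = 0.341107·2.2111 + -0.015605·20.8157 = 0.4294  (JPMorgan)
  w_4 = 0.341107·1.1970 + -0.015605·8.9501 = 0.2687  (Honeywell)
  w_5 = 0.341107·0.6113 + -0.015605·14.3355 = -0.0152  (Boeing)
Σw_i=1.0000  μᵀw=0.1540
σ²=wᵀΣw=λ₁·μ_p+λ₂ = 0.341107·0.154 + -0.015605 = 0.036926 ≈ 0.0369

Raytheon (0.4742)


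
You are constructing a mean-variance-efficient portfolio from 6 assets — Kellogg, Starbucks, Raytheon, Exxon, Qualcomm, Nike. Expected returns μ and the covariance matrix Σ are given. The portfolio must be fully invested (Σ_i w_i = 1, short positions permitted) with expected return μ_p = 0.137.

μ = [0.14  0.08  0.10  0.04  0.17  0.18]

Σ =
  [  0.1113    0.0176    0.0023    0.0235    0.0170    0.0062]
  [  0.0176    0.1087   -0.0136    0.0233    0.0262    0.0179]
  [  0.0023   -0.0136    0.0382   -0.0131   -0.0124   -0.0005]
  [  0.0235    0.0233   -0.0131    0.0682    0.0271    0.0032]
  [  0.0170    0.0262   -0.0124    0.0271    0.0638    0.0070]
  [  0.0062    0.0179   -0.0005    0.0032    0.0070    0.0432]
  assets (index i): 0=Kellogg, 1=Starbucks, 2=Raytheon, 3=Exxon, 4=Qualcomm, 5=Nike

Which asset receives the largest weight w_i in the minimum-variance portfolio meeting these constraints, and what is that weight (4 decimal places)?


Raytheon (0.3723)

p=Σ⁻¹μ = [0.6124  -0.2093  3.4290  -0.2403  2.9449  3.7458]
q=Σ⁻¹𝟙 = [1.6571  4.5030  36.7399  13.7075  12.6827  18.3993]
a=μᵀp=1.577150  b=𝟙ᵀp=10.282454  c=𝟙ᵀq=87.689477  D=ac−b²=32.570604
λ₁=(c·0.137−b)/D = (87.689477·0.137−10.282454)/32.570604 = 0.053146
λ₂=(a−b·0.137)/D = (1.577150−10.282454·0.137)/32.570604 = 0.005172
w* = 0.053146·p + 0.005172·q:
  w_0 = 0.053146·0.6124 + 0.005172·1.6571 = 0.0411  (Kellogg)
  w_1 = 0.053146·-0.2093 + 0.005172·4.5030 = 0.0122  (Starbucks)
  w_2 = 0.053146·3.4290 + 0.005172·36.7399 = 0.3723  (Raytheon)
  w_3 = 0.053146·-0.2403 + 0.005172·13.7075 = 0.0581  (Exxon)
  w_4 = 0.053146·2.9449 + 0.005172·12.6827 = 0.2221  (Qualcomm)
  w_5 = 0.053146·3.7458 + 0.005172·18.3993 = 0.2942  (Nike)
Σw_i=1.0000  μᵀw=0.1370
σ²=wᵀΣw=λ₁·μ_p+λ₂ = 0.053146·0.137 + 0.005172 = 0.012453 ≈ 0.0125


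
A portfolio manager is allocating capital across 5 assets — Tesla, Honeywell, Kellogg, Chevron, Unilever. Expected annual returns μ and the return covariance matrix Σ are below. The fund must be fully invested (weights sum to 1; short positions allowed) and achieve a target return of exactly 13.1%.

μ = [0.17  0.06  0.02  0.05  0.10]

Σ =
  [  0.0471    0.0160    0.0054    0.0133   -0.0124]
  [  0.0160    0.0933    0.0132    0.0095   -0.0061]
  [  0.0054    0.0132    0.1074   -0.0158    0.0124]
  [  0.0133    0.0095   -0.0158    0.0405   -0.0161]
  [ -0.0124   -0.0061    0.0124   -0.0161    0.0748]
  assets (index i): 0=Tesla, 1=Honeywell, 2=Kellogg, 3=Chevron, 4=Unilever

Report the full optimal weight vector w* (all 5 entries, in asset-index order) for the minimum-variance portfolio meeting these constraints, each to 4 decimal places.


g=Σ⁻¹μ = [3.9828  0.0535  -0.1672  0.7169  2.1835]
h=Σ⁻¹𝟙 = [15.2929  4.9245  10.0226  30.8887  21.2928]
a=μᵀg=0.931133  b=𝟙ᵀg=6.769431  c=𝟙ᵀh=82.421488  D=ac−b²=30.920171
λ₁=(c·0.131−b)/D = (82.421488·0.131−6.769431)/30.920171 = 0.130264
λ₂=(a−b·0.131)/D = (0.931133−6.769431·0.131)/30.920171 = 0.001434
w* = 0.130264·g + 0.001434·h:
  w_0 = 0.130264·3.9828 + 0.001434·15.2929 = 0.5407  (Tesla)
  w_1 = 0.130264·0.0535 + 0.001434·4.9245 = 0.0140  (Honeywell)
  w_2 = 0.130264·-0.1672 + 0.001434·10.0226 = -0.0074  (Kellogg)
  w_3 = 0.130264·0.7169 + 0.001434·30.8887 = 0.1377  (Chevron)
  w_4 = 0.130264·2.1835 + 0.001434·21.2928 = 0.3150  (Unilever)
Σw_i=1.0000  μᵀw=0.1310
σ²=wᵀΣw=λ₁·μ_p+λ₂ = 0.130264·0.131 + 0.001434 = 0.018499 ≈ 0.0185

0.5407  0.0140  -0.0074  0.1377  0.3150


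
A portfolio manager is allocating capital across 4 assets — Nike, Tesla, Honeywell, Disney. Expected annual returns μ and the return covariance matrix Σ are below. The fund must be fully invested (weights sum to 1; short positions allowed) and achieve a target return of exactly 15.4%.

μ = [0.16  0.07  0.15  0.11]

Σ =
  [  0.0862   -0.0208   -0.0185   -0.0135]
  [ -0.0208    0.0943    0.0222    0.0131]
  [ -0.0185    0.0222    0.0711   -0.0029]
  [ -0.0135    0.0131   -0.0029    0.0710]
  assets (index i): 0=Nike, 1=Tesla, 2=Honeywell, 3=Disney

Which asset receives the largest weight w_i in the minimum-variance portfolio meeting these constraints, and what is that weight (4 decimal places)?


g=Σ⁻¹μ = [2.8976  0.4207  2.8195  2.1378]
h=Σ⁻¹𝟙 = [20.0508  8.5918  17.2933  17.0181]
a=μᵀg=1.151140  b=𝟙ᵀg=8.275542  c=𝟙ᵀh=62.954021  D=ac−b²=3.984271
λ₁=(c·0.154−b)/D = (62.954021·0.154−8.275542)/3.984271 = 0.356245
λ₂=(a−b·0.154)/D = (1.151140−8.275542·0.154)/3.984271 = -0.030945
w* = 0.356245·g + -0.030945·h:
  w_0 = 0.356245·2.8976 + -0.030945·20.0508 = 0.4118  (Nike)
  w_1 = 0.356245·0.4207 + -0.030945·8.5918 = -0.1160  (Tesla)
  w_2 = 0.356245·2.8195 + -0.030945·17.2933 = 0.4693  (Honeywell)
  w_3 = 0.356245·2.1378 + -0.030945·17.0181 = 0.2349  (Disney)
Σw_i=1.0000  μᵀw=0.1540
σ²=wᵀΣw=λ₁·μ_p+λ₂ = 0.356245·0.154 + -0.030945 = 0.023917 ≈ 0.0239

Honeywell (0.4693)


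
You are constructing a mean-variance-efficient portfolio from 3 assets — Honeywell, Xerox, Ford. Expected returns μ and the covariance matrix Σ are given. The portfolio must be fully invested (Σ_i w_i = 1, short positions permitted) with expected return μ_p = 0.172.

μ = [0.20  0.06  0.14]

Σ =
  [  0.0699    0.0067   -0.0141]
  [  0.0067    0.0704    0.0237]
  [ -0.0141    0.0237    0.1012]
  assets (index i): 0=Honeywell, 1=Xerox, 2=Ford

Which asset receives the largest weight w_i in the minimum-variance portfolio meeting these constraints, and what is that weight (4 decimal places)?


Honeywell (0.6001)

x=Σ⁻¹μ = [3.2430  -0.0805  1.8541]
y=Σ⁻¹𝟙 = [15.3814  9.4367  9.8145]
a=μᵀx=0.903331  b=𝟙ᵀx=5.016509  c=𝟙ᵀy=34.632560  D=ac−b²=6.119314
λ₁=(c·0.172−b)/D = (34.632560·0.172−5.016509)/6.119314 = 0.153660
λ₂=(a−b·0.172)/D = (0.903331−5.016509·0.172)/6.119314 = 0.006617
w* = 0.153660·x + 0.006617·y:
  w_0 = 0.153660·3.2430 + 0.006617·15.3814 = 0.6001  (Honeywell)
  w_1 = 0.153660·-0.0805 + 0.006617·9.4367 = 0.0501  (Xerox)
  w_2 = 0.153660·1.8541 + 0.006617·9.8145 = 0.3498  (Ford)
Σw_i=1.0000  μᵀw=0.1720
σ²=wᵀΣw=λ₁·μ_p+λ₂ = 0.153660·0.172 + 0.006617 = 0.033046 ≈ 0.0330


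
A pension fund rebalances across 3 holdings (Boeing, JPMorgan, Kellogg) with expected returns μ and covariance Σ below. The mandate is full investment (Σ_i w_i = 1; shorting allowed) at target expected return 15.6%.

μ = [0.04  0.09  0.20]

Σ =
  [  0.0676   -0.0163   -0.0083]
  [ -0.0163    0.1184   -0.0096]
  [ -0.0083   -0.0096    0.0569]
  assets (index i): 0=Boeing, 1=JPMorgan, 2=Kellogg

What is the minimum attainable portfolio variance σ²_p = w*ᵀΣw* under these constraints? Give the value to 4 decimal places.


0.0260

p=Σ⁻¹μ = [1.3802  1.2688  3.9303]
q=Σ⁻¹𝟙 = [20.7673  13.1555  22.8236]
a=μᵀp=0.955473  b=𝟙ᵀp=6.579406  c=𝟙ᵀq=56.746420  D=ac−b²=10.931086
λ₁=(c·0.156−b)/D = (56.746420·0.156−6.579406)/10.931086 = 0.207942
λ₂=(a−b·0.156)/D = (0.955473−6.579406·0.156)/10.931086 = -0.006487
w* = 0.207942·p + -0.006487·q:
  w_0 = 0.207942·1.3802 + -0.006487·20.7673 = 0.1523  (Boeing)
  w_1 = 0.207942·1.2688 + -0.006487·13.1555 = 0.1785  (JPMorgan)
  w_2 = 0.207942·3.9303 + -0.006487·22.8236 = 0.6692  (Kellogg)
Σw_i=1.0000  μᵀw=0.1560
σ²=wᵀΣw=λ₁·μ_p+λ₂ = 0.207942·0.156 + -0.006487 = 0.025952 ≈ 0.0260


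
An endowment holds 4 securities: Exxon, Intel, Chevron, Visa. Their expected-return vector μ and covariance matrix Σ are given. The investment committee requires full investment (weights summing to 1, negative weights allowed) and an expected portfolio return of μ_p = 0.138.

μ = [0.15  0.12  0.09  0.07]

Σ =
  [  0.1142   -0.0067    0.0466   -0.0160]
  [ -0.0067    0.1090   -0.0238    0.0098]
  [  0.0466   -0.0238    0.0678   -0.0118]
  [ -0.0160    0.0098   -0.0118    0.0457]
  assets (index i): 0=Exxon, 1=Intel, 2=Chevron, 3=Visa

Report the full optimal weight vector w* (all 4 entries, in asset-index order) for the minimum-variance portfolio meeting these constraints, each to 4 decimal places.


0.6319  0.3800  -0.0774  0.0655

p=Σ⁻¹μ = [1.1131  1.2871  1.3618  1.9970]
q=Σ⁻¹𝟙 = [4.9841  11.4662  19.9283  26.3136]
a=μᵀp=0.583775  b=𝟙ᵀp=5.759049  c=𝟙ᵀq=62.692112  D=ac−b²=3.431417
λ₁=(c·0.138−b)/D = (62.692112·0.138−5.759049)/3.431417 = 0.842935
λ₂=(a−b·0.138)/D = (0.583775−5.759049·0.138)/3.431417 = -0.061483
w* = 0.842935·p + -0.061483·q:
  w_0 = 0.842935·1.1131 + -0.061483·4.9841 = 0.6319  (Exxon)
  w_1 = 0.842935·1.2871 + -0.061483·11.4662 = 0.3800  (Intel)
  w_2 = 0.842935·1.3618 + -0.061483·19.9283 = -0.0774  (Chevron)
  w_3 = 0.842935·1.9970 + -0.061483·26.3136 = 0.0655  (Visa)
Σw_i=1.0000  μᵀw=0.1380
σ²=wᵀΣw=λ₁·μ_p+λ₂ = 0.842935·0.138 + -0.061483 = 0.054842 ≈ 0.0548


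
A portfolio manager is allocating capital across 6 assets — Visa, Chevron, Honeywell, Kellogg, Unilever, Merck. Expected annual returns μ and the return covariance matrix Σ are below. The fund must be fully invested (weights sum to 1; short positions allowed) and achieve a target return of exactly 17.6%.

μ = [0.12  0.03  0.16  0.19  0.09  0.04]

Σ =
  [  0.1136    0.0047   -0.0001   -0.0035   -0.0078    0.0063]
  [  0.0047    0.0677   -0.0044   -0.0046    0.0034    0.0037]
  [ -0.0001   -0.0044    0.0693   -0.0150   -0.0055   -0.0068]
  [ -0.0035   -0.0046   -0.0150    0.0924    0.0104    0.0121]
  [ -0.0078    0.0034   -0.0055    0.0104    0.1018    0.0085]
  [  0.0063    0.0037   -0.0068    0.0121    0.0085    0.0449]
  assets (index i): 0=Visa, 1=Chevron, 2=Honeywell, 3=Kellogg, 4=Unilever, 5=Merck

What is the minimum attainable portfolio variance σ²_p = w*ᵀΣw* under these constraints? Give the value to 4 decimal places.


p=Σ⁻¹μ = [1.1484  0.6681  2.9862  2.4849  0.8322  0.2997]
q=Σ⁻¹𝟙 = [8.1294  14.9255  20.4052  11.8640  8.3167  18.2198]
a=μᵀp=1.194662  b=𝟙ᵀp=8.419587  c=𝟙ᵀq=81.860670  D=ac−b²=26.906401
λ₁=(c·0.176−b)/D = (81.860670·0.176−8.419587)/26.906401 = 0.222545
λ₂=(a−b·0.176)/D = (1.194662−8.419587·0.176)/26.906401 = -0.010673
w* = 0.222545·p + -0.010673·q:
  w_0 = 0.222545·1.1484 + -0.010673·8.1294 = 0.1688  (Visa)
  w_1 = 0.222545·0.6681 + -0.010673·14.9255 = -0.0106  (Chevron)
  w_2 = 0.222545·2.9862 + -0.010673·20.4052 = 0.4468  (Honeywell)
  w_3 = 0.222545·2.4849 + -0.010673·11.8640 = 0.4264  (Kellogg)
  w_4 = 0.222545·0.8322 + -0.010673·8.3167 = 0.0964  (Unilever)
  w_5 = 0.222545·0.2997 + -0.010673·18.2198 = -0.1278  (Merck)
Σw_i=1.0000  μᵀw=0.1760
σ²=wᵀΣw=λ₁·μ_p+λ₂ = 0.222545·0.176 + -0.010673 = 0.028494 ≈ 0.0285

0.0285


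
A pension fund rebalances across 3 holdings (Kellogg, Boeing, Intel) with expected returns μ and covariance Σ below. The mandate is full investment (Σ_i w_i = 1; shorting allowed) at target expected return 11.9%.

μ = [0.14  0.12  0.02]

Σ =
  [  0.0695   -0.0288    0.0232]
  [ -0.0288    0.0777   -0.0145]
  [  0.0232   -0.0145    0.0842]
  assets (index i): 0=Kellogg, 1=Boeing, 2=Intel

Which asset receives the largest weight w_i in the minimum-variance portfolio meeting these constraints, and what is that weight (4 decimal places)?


g=Σ⁻¹μ = [3.1898  2.6936  -0.1775]
h=Σ⁻¹𝟙 = [20.2291  22.2596  10.1360]
a=μᵀg=0.766262  b=𝟙ᵀg=5.705940  c=𝟙ᵀh=52.624636  D=ac−b²=7.766489
λ₁=(c·0.119−b)/D = (52.624636·0.119−5.705940)/7.766489 = 0.071640
λ₂=(a−b·0.119)/D = (0.766262−5.705940·0.119)/7.766489 = 0.011235
w* = 0.071640·g + 0.011235·h:
  w_0 = 0.071640·3.1898 + 0.011235·20.2291 = 0.4558  (Kellogg)
  w_1 = 0.071640·2.6936 + 0.011235·22.2596 = 0.4431  (Boeing)
  w_2 = 0.071640·-0.1775 + 0.011235·10.1360 = 0.1012  (Intel)
Σw_i=1.0000  μᵀw=0.1190
σ²=wᵀΣw=λ₁·μ_p+λ₂ = 0.071640·0.119 + 0.011235 = 0.019760 ≈ 0.0198

Kellogg (0.4558)


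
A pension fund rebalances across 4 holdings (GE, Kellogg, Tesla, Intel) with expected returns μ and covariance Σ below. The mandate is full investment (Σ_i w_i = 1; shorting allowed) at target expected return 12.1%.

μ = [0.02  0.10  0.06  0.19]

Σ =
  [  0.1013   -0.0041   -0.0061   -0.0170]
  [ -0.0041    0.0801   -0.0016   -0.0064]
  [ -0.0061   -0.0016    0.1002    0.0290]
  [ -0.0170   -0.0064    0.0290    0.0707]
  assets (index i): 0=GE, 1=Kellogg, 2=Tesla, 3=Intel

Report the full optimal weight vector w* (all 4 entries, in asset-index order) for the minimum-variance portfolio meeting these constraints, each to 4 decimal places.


g=Σ⁻¹μ = [0.7666  1.5311  -0.2285  3.1040]
h=Σ⁻¹𝟙 = [13.5494  14.5923  6.3759  16.1079]
a=μᵀg=0.744505  b=𝟙ᵀg=5.173278  c=𝟙ᵀh=50.625584  D=ac−b²=10.928209
λ₁=(c·0.121−b)/D = (50.625584·0.121−5.173278)/10.928209 = 0.087152
λ₂=(a−b·0.121)/D = (0.744505−5.173278·0.121)/10.928209 = 0.010847
w* = 0.087152·g + 0.010847·h:
  w_0 = 0.087152·0.7666 + 0.010847·13.5494 = 0.2138  (GE)
  w_1 = 0.087152·1.5311 + 0.010847·14.5923 = 0.2917  (Kellogg)
  w_2 = 0.087152·-0.2285 + 0.010847·6.3759 = 0.0492  (Tesla)
  w_3 = 0.087152·3.1040 + 0.010847·16.1079 = 0.4452  (Intel)
Σw_i=1.0000  μᵀw=0.1210
σ²=wᵀΣw=λ₁·μ_p+λ₂ = 0.087152·0.121 + 0.010847 = 0.021392 ≈ 0.0214

0.2138  0.2917  0.0492  0.4452


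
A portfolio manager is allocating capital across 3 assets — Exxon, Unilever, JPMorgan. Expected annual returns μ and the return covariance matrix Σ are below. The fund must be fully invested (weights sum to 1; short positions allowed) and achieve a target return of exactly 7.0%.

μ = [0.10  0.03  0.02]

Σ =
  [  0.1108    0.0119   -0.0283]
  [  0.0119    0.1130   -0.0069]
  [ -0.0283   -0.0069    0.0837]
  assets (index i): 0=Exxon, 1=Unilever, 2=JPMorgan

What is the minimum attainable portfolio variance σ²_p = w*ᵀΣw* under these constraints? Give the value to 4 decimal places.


u=Σ⁻¹μ = [1.0364  0.1933  0.6053]
v=Σ⁻¹𝟙 = [12.4083  8.5717  16.8494]
a=μᵀu=0.121542  b=𝟙ᵀu=1.834967  c=𝟙ᵀv=37.829421  D=ac−b²=1.230750
λ₁=(c·0.070−b)/D = (37.829421·0.070−1.834967)/1.230750 = 0.660648
λ₂=(a−b·0.070)/D = (0.121542−1.834967·0.070)/1.230750 = -0.005611
w* = 0.660648·u + -0.005611·v:
  w_0 = 0.660648·1.0364 + -0.005611·12.4083 = 0.6150  (Exxon)
  w_1 = 0.660648·0.1933 + -0.005611·8.5717 = 0.0796  (Unilever)
  w_2 = 0.660648·0.6053 + -0.005611·16.8494 = 0.3053  (JPMorgan)
Σw_i=1.0000  μᵀw=0.0700
σ²=wᵀΣw=λ₁·μ_p+λ₂ = 0.660648·0.070 + -0.005611 = 0.040634 ≈ 0.0406

0.0406


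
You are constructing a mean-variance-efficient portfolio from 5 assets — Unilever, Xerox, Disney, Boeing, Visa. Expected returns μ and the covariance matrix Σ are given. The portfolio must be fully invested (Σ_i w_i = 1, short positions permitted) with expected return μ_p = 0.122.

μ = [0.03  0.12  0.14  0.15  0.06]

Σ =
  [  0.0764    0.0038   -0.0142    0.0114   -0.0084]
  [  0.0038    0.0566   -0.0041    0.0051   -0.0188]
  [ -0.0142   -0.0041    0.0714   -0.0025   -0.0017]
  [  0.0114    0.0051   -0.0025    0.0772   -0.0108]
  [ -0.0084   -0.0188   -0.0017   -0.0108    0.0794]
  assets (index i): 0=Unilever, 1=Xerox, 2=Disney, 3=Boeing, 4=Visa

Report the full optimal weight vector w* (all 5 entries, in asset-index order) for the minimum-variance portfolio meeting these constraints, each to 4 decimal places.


g=Σ⁻¹μ = [0.5917  2.6576  2.3434  2.0036  1.7702]
h=Σ⁻¹𝟙 = [16.0612  24.2277  19.5644  12.7174  22.1789]
a=μᵀg=1.071491  b=𝟙ᵀg=9.366516  c=𝟙ᵀh=94.749523  D=ac−b²=13.791599
λ₁=(c·0.122−b)/D = (94.749523·0.122−9.366516)/13.791599 = 0.159004
λ₂=(a−b·0.122)/D = (1.071491−9.366516·0.122)/13.791599 = -0.005164
w* = 0.159004·g + -0.005164·h:
  w_0 = 0.159004·0.5917 + -0.005164·16.0612 = 0.0111  (Unilever)
  w_1 = 0.159004·2.6576 + -0.005164·24.2277 = 0.2975  (Xerox)
  w_2 = 0.159004·2.3434 + -0.005164·19.5644 = 0.2716  (Disney)
  w_3 = 0.159004·2.0036 + -0.005164·12.7174 = 0.2529  (Boeing)
  w_4 = 0.159004·1.7702 + -0.005164·22.1789 = 0.1669  (Visa)
Σw_i=1.0000  μᵀw=0.1220
σ²=wᵀΣw=λ₁·μ_p+λ₂ = 0.159004·0.122 + -0.005164 = 0.014234 ≈ 0.0142

0.0111  0.2975  0.2716  0.2529  0.1669


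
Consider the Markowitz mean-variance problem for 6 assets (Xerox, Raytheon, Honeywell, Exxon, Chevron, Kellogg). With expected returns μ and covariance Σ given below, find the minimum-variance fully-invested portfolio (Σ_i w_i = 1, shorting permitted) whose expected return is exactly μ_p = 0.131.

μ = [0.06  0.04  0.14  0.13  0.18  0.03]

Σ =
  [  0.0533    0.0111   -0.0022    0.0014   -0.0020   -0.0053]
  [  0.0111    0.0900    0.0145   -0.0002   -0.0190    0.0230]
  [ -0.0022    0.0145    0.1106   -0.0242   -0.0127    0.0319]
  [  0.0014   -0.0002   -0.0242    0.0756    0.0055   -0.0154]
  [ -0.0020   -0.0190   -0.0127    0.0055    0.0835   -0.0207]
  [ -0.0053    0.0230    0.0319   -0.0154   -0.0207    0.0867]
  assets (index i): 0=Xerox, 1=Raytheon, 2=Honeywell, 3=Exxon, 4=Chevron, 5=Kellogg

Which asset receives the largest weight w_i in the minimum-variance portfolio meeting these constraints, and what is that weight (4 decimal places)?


Chevron (0.3069)

g=Σ⁻¹μ = [1.2257  0.3768  1.8349  2.2320  2.5652  0.6548]
h=Σ⁻¹𝟙 = [19.3337  7.2199  10.2701  17.8154  18.0650  14.4994]
a=μᵀg=1.117030  b=𝟙ᵀg=8.889326  c=𝟙ᵀh=87.203599  D=ac−b²=18.388901
λ₁=(c·0.131−b)/D = (87.203599·0.131−8.889326)/18.388901 = 0.137819
λ₂=(a−b·0.131)/D = (1.117030−8.889326·0.131)/18.388901 = -0.002582
w* = 0.137819·g + -0.002582·h:
  w_0 = 0.137819·1.2257 + -0.002582·19.3337 = 0.1190  (Xerox)
  w_1 = 0.137819·0.3768 + -0.002582·7.2199 = 0.0333  (Raytheon)
  w_2 = 0.137819·1.8349 + -0.002582·10.2701 = 0.2264  (Honeywell)
  w_3 = 0.137819·2.2320 + -0.002582·17.8154 = 0.2616  (Exxon)
  w_4 = 0.137819·2.5652 + -0.002582·18.0650 = 0.3069  (Chevron)
  w_5 = 0.137819·0.6548 + -0.002582·14.4994 = 0.0528  (Kellogg)
Σw_i=1.0000  μᵀw=0.1310
σ²=wᵀΣw=λ₁·μ_p+λ₂ = 0.137819·0.131 + -0.002582 = 0.015473 ≈ 0.0155


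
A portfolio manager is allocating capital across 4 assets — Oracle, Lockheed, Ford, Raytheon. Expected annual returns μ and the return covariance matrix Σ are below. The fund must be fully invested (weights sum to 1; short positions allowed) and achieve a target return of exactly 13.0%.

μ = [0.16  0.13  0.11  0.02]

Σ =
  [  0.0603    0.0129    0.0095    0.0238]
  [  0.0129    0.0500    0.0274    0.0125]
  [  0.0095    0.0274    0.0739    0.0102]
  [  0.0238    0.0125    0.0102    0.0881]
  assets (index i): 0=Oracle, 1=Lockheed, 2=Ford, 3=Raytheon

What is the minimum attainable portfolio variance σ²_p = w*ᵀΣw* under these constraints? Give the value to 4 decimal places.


0.0291

x=Σ⁻¹μ = [2.4719  1.8258  0.6000  -0.7693]
y=Σ⁻¹𝟙 = [10.5641  11.9949  6.8988  5.9963]
a=μᵀx=0.683469  b=𝟙ᵀx=4.128383  c=𝟙ᵀy=35.454026  D=ac−b²=7.188179
λ₁=(c·0.130−b)/D = (35.454026·0.130−4.128383)/7.188179 = 0.066865
λ₂=(a−b·0.130)/D = (0.683469−4.128383·0.130)/7.188179 = 0.020420
w* = 0.066865·x + 0.020420·y:
  w_0 = 0.066865·2.4719 + 0.020420·10.5641 = 0.3810  (Oracle)
  w_1 = 0.066865·1.8258 + 0.020420·11.9949 = 0.3670  (Lockheed)
  w_2 = 0.066865·0.6000 + 0.020420·6.8988 = 0.1810  (Ford)
  w_3 = 0.066865·-0.7693 + 0.020420·5.9963 = 0.0710  (Raytheon)
Σw_i=1.0000  μᵀw=0.1300
σ²=wᵀΣw=λ₁·μ_p+λ₂ = 0.066865·0.130 + 0.020420 = 0.029112 ≈ 0.0291


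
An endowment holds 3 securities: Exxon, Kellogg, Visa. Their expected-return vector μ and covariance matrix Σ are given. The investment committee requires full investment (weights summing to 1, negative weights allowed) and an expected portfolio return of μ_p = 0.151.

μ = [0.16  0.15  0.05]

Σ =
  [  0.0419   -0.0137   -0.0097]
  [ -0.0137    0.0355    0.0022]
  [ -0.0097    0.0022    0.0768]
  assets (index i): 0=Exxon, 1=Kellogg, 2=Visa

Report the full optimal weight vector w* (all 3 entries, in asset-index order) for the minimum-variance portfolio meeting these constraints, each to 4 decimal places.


0.4677  0.4955  0.0368

x=Σ⁻¹μ = [6.2540  6.5612  1.2530]
y=Σ⁻¹𝟙 = [41.9828  43.3122  17.0826]
a=μᵀx=2.047472  b=𝟙ᵀx=14.068202  c=𝟙ᵀy=102.377585  D=ac−b²=11.700924
λ₁=(c·0.151−b)/D = (102.377585·0.151−14.068202)/11.700924 = 0.118864
λ₂=(a−b·0.151)/D = (2.047472−14.068202·0.151)/11.700924 = -0.006566
w* = 0.118864·x + -0.006566·y:
  w_0 = 0.118864·6.2540 + -0.006566·41.9828 = 0.4677  (Exxon)
  w_1 = 0.118864·6.5612 + -0.006566·43.3122 = 0.4955  (Kellogg)
  w_2 = 0.118864·1.2530 + -0.006566·17.0826 = 0.0368  (Visa)
Σw_i=1.0000  μᵀw=0.1510
σ²=wᵀΣw=λ₁·μ_p+λ₂ = 0.118864·0.151 + -0.006566 = 0.011383 ≈ 0.0114


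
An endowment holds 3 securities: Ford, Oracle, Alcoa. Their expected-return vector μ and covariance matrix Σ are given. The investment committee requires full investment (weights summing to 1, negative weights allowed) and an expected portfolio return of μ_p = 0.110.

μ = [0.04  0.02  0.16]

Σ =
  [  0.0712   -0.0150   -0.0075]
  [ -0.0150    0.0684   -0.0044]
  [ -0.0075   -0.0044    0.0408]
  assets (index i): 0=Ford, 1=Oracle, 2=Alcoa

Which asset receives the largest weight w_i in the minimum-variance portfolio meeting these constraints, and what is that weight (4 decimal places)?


Alcoa (0.6120)

p=Σ⁻¹μ = [1.1805  0.8232  4.2274]
q=Σ⁻¹𝟙 = [21.7964  21.3825  30.8225]
a=μᵀp=0.740062  b=𝟙ᵀp=6.231102  c=𝟙ᵀq=74.001437  D=ac−b²=15.939045
λ₁=(c·0.110−b)/D = (74.001437·0.110−6.231102)/15.939045 = 0.119772
λ₂=(a−b·0.110)/D = (0.740062−6.231102·0.110)/15.939045 = 0.003428
w* = 0.119772·p + 0.003428·q:
  w_0 = 0.119772·1.1805 + 0.003428·21.7964 = 0.2161  (Ford)
  w_1 = 0.119772·0.8232 + 0.003428·21.3825 = 0.1719  (Oracle)
  w_2 = 0.119772·4.2274 + 0.003428·30.8225 = 0.6120  (Alcoa)
Σw_i=1.0000  μᵀw=0.1100
σ²=wᵀΣw=λ₁·μ_p+λ₂ = 0.119772·0.110 + 0.003428 = 0.016603 ≈ 0.0166


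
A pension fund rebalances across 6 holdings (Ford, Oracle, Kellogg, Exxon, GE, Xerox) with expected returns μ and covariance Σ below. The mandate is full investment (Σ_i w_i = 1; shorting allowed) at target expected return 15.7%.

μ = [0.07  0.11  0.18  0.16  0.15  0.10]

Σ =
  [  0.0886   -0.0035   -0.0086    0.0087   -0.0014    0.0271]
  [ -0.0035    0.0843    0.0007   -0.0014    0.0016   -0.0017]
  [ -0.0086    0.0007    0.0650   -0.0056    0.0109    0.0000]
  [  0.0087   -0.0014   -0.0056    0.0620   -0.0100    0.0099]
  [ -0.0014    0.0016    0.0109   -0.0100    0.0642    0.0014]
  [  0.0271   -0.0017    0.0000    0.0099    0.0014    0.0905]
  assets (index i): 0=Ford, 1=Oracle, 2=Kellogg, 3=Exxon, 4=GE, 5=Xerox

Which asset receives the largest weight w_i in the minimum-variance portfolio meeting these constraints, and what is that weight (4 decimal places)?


p=Σ⁻¹μ = [0.6727  1.3281  2.7175  3.0464  2.3190  0.5593]
q=Σ⁻¹𝟙 = [9.8888  12.2711  15.5050  17.9449  15.5155  6.1160]
a=μᵀp=1.573536  b=𝟙ᵀp=10.643037  c=𝟙ᵀq=77.241247  D=ac−b²=8.267664
λ₁=(c·0.157−b)/D = (77.241247·0.157−10.643037)/8.267664 = 0.179475
λ₂=(a−b·0.157)/D = (1.573536−10.643037·0.157)/8.267664 = -0.011783
w* = 0.179475·p + -0.011783·q:
  w_0 = 0.179475·0.6727 + -0.011783·9.8888 = 0.0042  (Ford)
  w_1 = 0.179475·1.3281 + -0.011783·12.2711 = 0.0938  (Oracle)
  w_2 = 0.179475·2.7175 + -0.011783·15.5050 = 0.3050  (Kellogg)
  w_3 = 0.179475·3.0464 + -0.011783·17.9449 = 0.3353  (Exxon)
  w_4 = 0.179475·2.3190 + -0.011783·15.5155 = 0.2334  (GE)
  w_5 = 0.179475·0.5593 + -0.011783·6.1160 = 0.0283  (Xerox)
Σw_i=1.0000  μᵀw=0.1570
σ²=wᵀΣw=λ₁·μ_p+λ₂ = 0.179475·0.157 + -0.011783 = 0.016394 ≈ 0.0164

Exxon (0.3353)


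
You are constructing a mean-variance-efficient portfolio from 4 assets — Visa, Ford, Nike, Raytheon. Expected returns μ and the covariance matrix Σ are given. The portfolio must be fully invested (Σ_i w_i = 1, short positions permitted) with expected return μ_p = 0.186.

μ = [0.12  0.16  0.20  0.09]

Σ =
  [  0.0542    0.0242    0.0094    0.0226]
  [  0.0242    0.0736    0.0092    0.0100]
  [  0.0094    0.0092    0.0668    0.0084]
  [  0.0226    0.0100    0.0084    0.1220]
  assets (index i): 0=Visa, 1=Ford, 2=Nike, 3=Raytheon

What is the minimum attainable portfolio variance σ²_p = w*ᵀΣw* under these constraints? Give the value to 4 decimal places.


x=Σ⁻¹μ = [0.9912  1.4865  2.6181  0.2520]
y=Σ⁻¹𝟙 = [10.9241  7.8849  11.7537  4.7175]
a=μᵀx=0.903085  b=𝟙ᵀx=5.347784  c=𝟙ᵀy=35.280161  D=ac−b²=3.262176
λ₁=(c·0.186−b)/D = (35.280161·0.186−5.347784)/3.262176 = 0.372244
λ₂=(a−b·0.186)/D = (0.903085−5.347784·0.186)/3.262176 = -0.028080
w* = 0.372244·x + -0.028080·y:
  w_0 = 0.372244·0.9912 + -0.028080·10.9241 = 0.0622  (Visa)
  w_1 = 0.372244·1.4865 + -0.028080·7.8849 = 0.3319  (Ford)
  w_2 = 0.372244·2.6181 + -0.028080·11.7537 = 0.6445  (Nike)
  w_3 = 0.372244·0.2520 + -0.028080·4.7175 = -0.0387  (Raytheon)
Σw_i=1.0000  μᵀw=0.1860
σ²=wᵀΣw=λ₁·μ_p+λ₂ = 0.372244·0.186 + -0.028080 = 0.041157 ≈ 0.0412

0.0412


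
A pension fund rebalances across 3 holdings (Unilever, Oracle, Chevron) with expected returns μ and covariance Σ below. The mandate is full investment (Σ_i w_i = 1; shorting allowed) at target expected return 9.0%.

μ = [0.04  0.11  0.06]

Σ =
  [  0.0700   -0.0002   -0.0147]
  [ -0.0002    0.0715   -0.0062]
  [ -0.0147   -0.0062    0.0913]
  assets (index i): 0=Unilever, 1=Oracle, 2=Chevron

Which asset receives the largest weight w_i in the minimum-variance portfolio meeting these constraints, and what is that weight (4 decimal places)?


x=Σ⁻¹μ = [0.7629  1.6178  0.8899]
y=Σ⁻¹𝟙 = [17.4376  15.3182  14.8007]
a=μᵀx=0.261863  b=𝟙ᵀx=3.270552  c=𝟙ᵀy=47.556567  D=ac−b²=1.756777
λ₁=(c·0.090−b)/D = (47.556567·0.090−3.270552)/1.756777 = 0.574654
λ₂=(a−b·0.090)/D = (0.261863−3.270552·0.090)/1.756777 = -0.018492
w* = 0.574654·x + -0.018492·y:
  w_0 = 0.574654·0.7629 + -0.018492·17.4376 = 0.1160  (Unilever)
  w_1 = 0.574654·1.6178 + -0.018492·15.3182 = 0.6464  (Oracle)
  w_2 = 0.574654·0.8899 + -0.018492·14.8007 = 0.2377  (Chevron)
Σw_i=1.0000  μᵀw=0.0900
σ²=wᵀΣw=λ₁·μ_p+λ₂ = 0.574654·0.090 + -0.018492 = 0.033226 ≈ 0.0332

Oracle (0.6464)


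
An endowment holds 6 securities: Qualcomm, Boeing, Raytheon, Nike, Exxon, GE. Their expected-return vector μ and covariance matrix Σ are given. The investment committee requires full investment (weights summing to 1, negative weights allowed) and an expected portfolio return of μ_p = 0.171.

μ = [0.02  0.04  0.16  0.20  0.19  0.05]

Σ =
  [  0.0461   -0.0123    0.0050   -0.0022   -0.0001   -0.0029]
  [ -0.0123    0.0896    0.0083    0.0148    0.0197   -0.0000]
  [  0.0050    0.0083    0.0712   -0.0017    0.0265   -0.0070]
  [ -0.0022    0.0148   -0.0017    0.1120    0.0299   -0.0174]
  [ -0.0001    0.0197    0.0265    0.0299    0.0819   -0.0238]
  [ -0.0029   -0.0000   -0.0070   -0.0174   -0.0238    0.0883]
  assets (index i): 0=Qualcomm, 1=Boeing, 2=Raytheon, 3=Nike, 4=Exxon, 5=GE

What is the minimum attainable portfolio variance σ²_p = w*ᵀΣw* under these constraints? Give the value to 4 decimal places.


0.0296

p=Σ⁻¹μ = [0.3276  -0.3106  1.8409  1.6581  1.6264  1.4881]
q=Σ⁻¹𝟙 = [24.8917  10.4194  9.8524  8.5909  8.3082  16.8558]
a=μᵀp=1.003728  b=𝟙ᵀp=6.630515  c=𝟙ᵀq=78.918403  D=ac−b²=35.248913
λ₁=(c·0.171−b)/D = (78.918403·0.171−6.630515)/35.248913 = 0.194744
λ₂=(a−b·0.171)/D = (1.003728−6.630515·0.171)/35.248913 = -0.003691
w* = 0.194744·p + -0.003691·q:
  w_0 = 0.194744·0.3276 + -0.003691·24.8917 = -0.0281  (Qualcomm)
  w_1 = 0.194744·-0.3106 + -0.003691·10.4194 = -0.0989  (Boeing)
  w_2 = 0.194744·1.8409 + -0.003691·9.8524 = 0.3222  (Raytheon)
  w_3 = 0.194744·1.6581 + -0.003691·8.5909 = 0.2912  (Nike)
  w_4 = 0.194744·1.6264 + -0.003691·8.3082 = 0.2861  (Exxon)
  w_5 = 0.194744·1.4881 + -0.003691·16.8558 = 0.2276  (GE)
Σw_i=1.0000  μᵀw=0.1710
σ²=wᵀΣw=λ₁·μ_p+λ₂ = 0.194744·0.171 + -0.003691 = 0.029611 ≈ 0.0296


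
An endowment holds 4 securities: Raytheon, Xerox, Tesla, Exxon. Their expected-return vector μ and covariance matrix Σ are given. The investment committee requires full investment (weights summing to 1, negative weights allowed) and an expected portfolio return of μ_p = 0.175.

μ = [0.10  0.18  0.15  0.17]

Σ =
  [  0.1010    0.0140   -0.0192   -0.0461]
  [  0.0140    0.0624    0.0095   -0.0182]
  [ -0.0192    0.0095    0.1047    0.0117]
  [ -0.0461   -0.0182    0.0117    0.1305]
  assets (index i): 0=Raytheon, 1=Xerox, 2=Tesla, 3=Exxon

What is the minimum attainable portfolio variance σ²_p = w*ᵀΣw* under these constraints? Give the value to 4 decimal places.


0.0315

x=Σ⁻¹μ = [1.8499  2.9359  1.2537  2.2532]
y=Σ⁻¹𝟙 = [16.3090  15.2018  9.5209  14.6906]
a=μᵀx=1.284560  b=𝟙ᵀx=8.292770  c=𝟙ᵀy=55.722365  D=ac−b²=2.808695
λ₁=(c·0.175−b)/D = (55.722365·0.175−8.292770)/2.808695 = 0.519331
λ₂=(a−b·0.175)/D = (1.284560−8.292770·0.175)/2.808695 = -0.059342
w* = 0.519331·x + -0.059342·y:
  w_0 = 0.519331·1.8499 + -0.059342·16.3090 = -0.0071  (Raytheon)
  w_1 = 0.519331·2.9359 + -0.059342·15.2018 = 0.6226  (Xerox)
  w_2 = 0.519331·1.2537 + -0.059342·9.5209 = 0.0861  (Tesla)
  w_3 = 0.519331·2.2532 + -0.059342·14.6906 = 0.2984  (Exxon)
Σw_i=1.0000  μᵀw=0.1750
σ²=wᵀΣw=λ₁·μ_p+λ₂ = 0.519331·0.175 + -0.059342 = 0.031541 ≈ 0.0315


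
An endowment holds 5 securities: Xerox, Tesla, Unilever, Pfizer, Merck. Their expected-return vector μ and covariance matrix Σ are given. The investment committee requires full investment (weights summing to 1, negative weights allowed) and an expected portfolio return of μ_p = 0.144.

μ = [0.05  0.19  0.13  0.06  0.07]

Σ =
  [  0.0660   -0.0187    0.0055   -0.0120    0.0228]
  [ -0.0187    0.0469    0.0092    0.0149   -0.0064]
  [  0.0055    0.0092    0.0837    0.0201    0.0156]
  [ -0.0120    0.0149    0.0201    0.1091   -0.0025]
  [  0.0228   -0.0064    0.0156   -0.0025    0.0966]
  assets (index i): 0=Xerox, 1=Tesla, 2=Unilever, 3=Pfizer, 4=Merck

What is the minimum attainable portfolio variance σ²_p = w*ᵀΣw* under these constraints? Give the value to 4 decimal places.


0.0184

p=Σ⁻¹μ = [1.8539  4.6994  0.8361  -0.0314  0.4626]
q=Σ⁻¹𝟙 = [21.6529  27.7030  4.5655  7.0724  6.5225]
a=μᵀp=1.124782  b=𝟙ᵀp=7.820657  c=𝟙ᵀq=67.516350  D=ac−b²=14.778512
λ₁=(c·0.144−b)/D = (67.516350·0.144−7.820657)/14.778512 = 0.128680
λ₂=(a−b·0.144)/D = (1.124782−7.820657·0.144)/14.778512 = -0.000094
w* = 0.128680·p + -0.000094·q:
  w_0 = 0.128680·1.8539 + -0.000094·21.6529 = 0.2365  (Xerox)
  w_1 = 0.128680·4.6994 + -0.000094·27.7030 = 0.6021  (Tesla)
  w_2 = 0.128680·0.8361 + -0.000094·4.5655 = 0.1072  (Unilever)
  w_3 = 0.128680·-0.0314 + -0.000094·7.0724 = -0.0047  (Pfizer)
  w_4 = 0.128680·0.4626 + -0.000094·6.5225 = 0.0589  (Merck)
Σw_i=1.0000  μᵀw=0.1440
σ²=wᵀΣw=λ₁·μ_p+λ₂ = 0.128680·0.144 + -0.000094 = 0.018436 ≈ 0.0184


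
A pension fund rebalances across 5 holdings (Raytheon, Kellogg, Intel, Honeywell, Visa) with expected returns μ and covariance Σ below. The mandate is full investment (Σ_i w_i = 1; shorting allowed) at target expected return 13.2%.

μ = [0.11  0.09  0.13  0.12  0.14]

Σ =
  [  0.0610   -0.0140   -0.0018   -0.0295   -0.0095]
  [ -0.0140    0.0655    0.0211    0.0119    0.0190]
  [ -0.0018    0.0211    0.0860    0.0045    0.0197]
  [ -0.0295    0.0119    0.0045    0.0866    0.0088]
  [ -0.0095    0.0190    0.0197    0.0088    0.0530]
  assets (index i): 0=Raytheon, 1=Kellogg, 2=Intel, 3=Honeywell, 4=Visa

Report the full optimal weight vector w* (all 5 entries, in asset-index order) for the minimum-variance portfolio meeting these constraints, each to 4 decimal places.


0.3119  -0.1505  0.1444  0.2364  0.4579

u=Σ⁻¹μ = [3.4184  0.7958  0.7399  2.1651  2.3344]
v=Σ⁻¹𝟙 = [30.7085  12.5738  4.7776  18.5061  15.0162]
a=μᵀu=1.130467  b=𝟙ᵀu=9.453655  c=𝟙ᵀv=81.582112  D=ac−b²=2.854332
λ₁=(c·0.132−b)/D = (81.582112·0.132−9.453655)/2.854332 = 0.460768
λ₂=(a−b·0.132)/D = (1.130467−9.453655·0.132)/2.854332 = -0.041136
w* = 0.460768·u + -0.041136·v:
  w_0 = 0.460768·3.4184 + -0.041136·30.7085 = 0.3119  (Raytheon)
  w_1 = 0.460768·0.7958 + -0.041136·12.5738 = -0.1505  (Kellogg)
  w_2 = 0.460768·0.7399 + -0.041136·4.7776 = 0.1444  (Intel)
  w_3 = 0.460768·2.1651 + -0.041136·18.5061 = 0.2364  (Honeywell)
  w_4 = 0.460768·2.3344 + -0.041136·15.0162 = 0.4579  (Visa)
Σw_i=1.0000  μᵀw=0.1320
σ²=wᵀΣw=λ₁·μ_p+λ₂ = 0.460768·0.132 + -0.041136 = 0.019686 ≈ 0.0197


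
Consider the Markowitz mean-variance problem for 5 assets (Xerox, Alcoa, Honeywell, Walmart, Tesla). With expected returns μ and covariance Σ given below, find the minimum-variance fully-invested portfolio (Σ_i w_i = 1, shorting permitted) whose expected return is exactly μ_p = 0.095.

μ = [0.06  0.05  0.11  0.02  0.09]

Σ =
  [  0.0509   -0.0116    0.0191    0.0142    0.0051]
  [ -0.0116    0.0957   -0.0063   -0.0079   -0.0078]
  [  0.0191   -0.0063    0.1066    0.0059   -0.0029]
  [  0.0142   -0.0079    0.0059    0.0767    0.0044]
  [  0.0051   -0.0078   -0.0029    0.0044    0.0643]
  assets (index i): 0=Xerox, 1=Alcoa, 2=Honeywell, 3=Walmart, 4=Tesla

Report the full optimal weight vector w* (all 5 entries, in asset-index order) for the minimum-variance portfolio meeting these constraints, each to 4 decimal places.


0.1643  0.1619  0.3475  -0.1350  0.4614

x=Σ⁻¹μ = [0.8452  0.8110  0.9669  0.0290  1.4727]
y=Σ⁻¹𝟙 = [15.9138  14.9800  7.2800  10.1716  15.7394]
a=μᵀx=0.330730  b=𝟙ᵀx=4.124607  c=𝟙ᵀy=64.084790  D=ac−b²=4.182410
λ₁=(c·0.095−b)/D = (64.084790·0.095−4.124607)/4.182410 = 0.469454
λ₂=(a−b·0.095)/D = (0.330730−4.124607·0.095)/4.182410 = -0.014611
w* = 0.469454·x + -0.014611·y:
  w_0 = 0.469454·0.8452 + -0.014611·15.9138 = 0.1643  (Xerox)
  w_1 = 0.469454·0.8110 + -0.014611·14.9800 = 0.1619  (Alcoa)
  w_2 = 0.469454·0.9669 + -0.014611·7.2800 = 0.3475  (Honeywell)
  w_3 = 0.469454·0.0290 + -0.014611·10.1716 = -0.1350  (Walmart)
  w_4 = 0.469454·1.4727 + -0.014611·15.7394 = 0.4614  (Tesla)
Σw_i=1.0000  μᵀw=0.0950
σ²=wᵀΣw=λ₁·μ_p+λ₂ = 0.469454·0.095 + -0.014611 = 0.029988 ≈ 0.0300


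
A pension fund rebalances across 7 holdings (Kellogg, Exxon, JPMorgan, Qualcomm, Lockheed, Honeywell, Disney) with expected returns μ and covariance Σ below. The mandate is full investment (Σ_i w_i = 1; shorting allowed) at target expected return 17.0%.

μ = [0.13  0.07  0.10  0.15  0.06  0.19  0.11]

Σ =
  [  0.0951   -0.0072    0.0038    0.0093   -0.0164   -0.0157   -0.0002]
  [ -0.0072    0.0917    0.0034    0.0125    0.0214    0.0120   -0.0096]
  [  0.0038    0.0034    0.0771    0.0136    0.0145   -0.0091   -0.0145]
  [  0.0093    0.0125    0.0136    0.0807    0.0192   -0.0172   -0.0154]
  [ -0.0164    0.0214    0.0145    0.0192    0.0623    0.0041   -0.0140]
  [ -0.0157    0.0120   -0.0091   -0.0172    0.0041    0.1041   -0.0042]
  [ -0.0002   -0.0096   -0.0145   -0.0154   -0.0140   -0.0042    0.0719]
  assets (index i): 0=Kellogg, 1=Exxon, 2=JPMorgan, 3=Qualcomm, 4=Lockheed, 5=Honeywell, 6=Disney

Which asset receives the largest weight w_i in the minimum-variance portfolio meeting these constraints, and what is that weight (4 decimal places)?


x=Σ⁻¹μ = [1.6635  0.3054  1.4815  2.2749  0.6718  2.6265  2.6456]
y=Σ⁻¹𝟙 = [14.4597  7.0509  13.2449  11.3789  15.2504  14.3719  23.8072]
a=μᵀx=1.557364  b=𝟙ᵀx=11.669128  c=𝟙ᵀy=99.563909  D=ac−b²=18.888735
λ₁=(c·0.170−b)/D = (99.563909·0.170−11.669128)/18.888735 = 0.278300
λ₂=(a−b·0.170)/D = (1.557364−11.669128·0.170)/18.888735 = -0.022574
w* = 0.278300·x + -0.022574·y:
  w_0 = 0.278300·1.6635 + -0.022574·14.4597 = 0.1365  (Kellogg)
  w_1 = 0.278300·0.3054 + -0.022574·7.0509 = -0.0742  (Exxon)
  w_2 = 0.278300·1.4815 + -0.022574·13.2449 = 0.1133  (JPMorgan)
  w_3 = 0.278300·2.2749 + -0.022574·11.3789 = 0.3762  (Qualcomm)
  w_4 = 0.278300·0.6718 + -0.022574·15.2504 = -0.1573  (Lockheed)
  w_5 = 0.278300·2.6265 + -0.022574·14.3719 = 0.4065  (Honeywell)
  w_6 = 0.278300·2.6456 + -0.022574·23.8072 = 0.1988  (Disney)
Σw_i=1.0000  μᵀw=0.1700
σ²=wᵀΣw=λ₁·μ_p+λ₂ = 0.278300·0.170 + -0.022574 = 0.024737 ≈ 0.0247

Honeywell (0.4065)


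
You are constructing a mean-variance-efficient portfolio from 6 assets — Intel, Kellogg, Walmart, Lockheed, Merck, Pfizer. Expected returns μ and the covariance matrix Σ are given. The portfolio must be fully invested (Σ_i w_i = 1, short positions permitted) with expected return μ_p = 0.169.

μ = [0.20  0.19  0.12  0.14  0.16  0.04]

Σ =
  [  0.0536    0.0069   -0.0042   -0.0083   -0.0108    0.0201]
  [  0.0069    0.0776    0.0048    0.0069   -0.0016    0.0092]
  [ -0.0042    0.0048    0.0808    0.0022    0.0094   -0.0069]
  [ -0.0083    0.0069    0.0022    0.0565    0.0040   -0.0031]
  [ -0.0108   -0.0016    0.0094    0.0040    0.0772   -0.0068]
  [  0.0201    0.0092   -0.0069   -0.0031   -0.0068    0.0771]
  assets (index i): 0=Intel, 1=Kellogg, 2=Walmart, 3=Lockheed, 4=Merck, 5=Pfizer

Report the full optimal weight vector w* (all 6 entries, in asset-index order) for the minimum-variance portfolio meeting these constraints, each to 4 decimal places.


0.3455  0.1337  0.1092  0.2201  0.1909  0.0005

g=Σ⁻¹μ = [4.6829  1.8247  1.2220  2.6963  2.4341  -0.4873]
h=Σ⁻¹𝟙 = [20.7630  7.7935  11.6230  18.8520  14.4822  9.7028]
a=μᵀg=2.177353  b=𝟙ᵀg=12.372648  c=𝟙ᵀh=83.216353  D=ac−b²=28.108971
λ₁=(c·0.169−b)/D = (83.216353·0.169−12.372648)/28.108971 = 0.060156
λ₂=(a−b·0.169)/D = (2.177353−12.372648·0.169)/28.108971 = 0.003073
w* = 0.060156·g + 0.003073·h:
  w_0 = 0.060156·4.6829 + 0.003073·20.7630 = 0.3455  (Intel)
  w_1 = 0.060156·1.8247 + 0.003073·7.7935 = 0.1337  (Kellogg)
  w_2 = 0.060156·1.2220 + 0.003073·11.6230 = 0.1092  (Walmart)
  w_3 = 0.060156·2.6963 + 0.003073·18.8520 = 0.2201  (Lockheed)
  w_4 = 0.060156·2.4341 + 0.003073·14.4822 = 0.1909  (Merck)
  w_5 = 0.060156·-0.4873 + 0.003073·9.7028 = 0.0005  (Pfizer)
Σw_i=1.0000  μᵀw=0.1690
σ²=wᵀΣw=λ₁·μ_p+λ₂ = 0.060156·0.169 + 0.003073 = 0.013239 ≈ 0.0132
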